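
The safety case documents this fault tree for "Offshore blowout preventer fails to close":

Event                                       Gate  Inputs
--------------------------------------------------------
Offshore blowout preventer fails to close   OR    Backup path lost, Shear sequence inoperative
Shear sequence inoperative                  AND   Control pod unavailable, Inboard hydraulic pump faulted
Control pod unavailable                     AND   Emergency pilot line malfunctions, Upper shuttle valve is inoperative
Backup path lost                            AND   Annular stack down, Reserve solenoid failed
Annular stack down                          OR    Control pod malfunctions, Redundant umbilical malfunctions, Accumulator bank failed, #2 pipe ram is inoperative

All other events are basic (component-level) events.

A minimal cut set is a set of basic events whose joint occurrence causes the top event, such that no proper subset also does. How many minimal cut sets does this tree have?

Annular stack down [OR]: union of children's cut sets → 4 cut set(s).
Backup path lost [AND]: one cut set from each child combined → 4 × 1 = 4 cut set(s).
Control pod unavailable [AND]: one cut set from each child combined → 1 × 1 = 1 cut set(s).
Shear sequence inoperative [AND]: one cut set from each child combined → 1 × 1 = 1 cut set(s).
Offshore blowout preventer fails to close [OR]: union of children's cut sets → 5 cut set(s).
Minimal cut sets: {Control pod malfunctions, Reserve solenoid failed}; {Redundant umbilical malfunctions, Reserve solenoid failed}; {Accumulator bank failed, Reserve solenoid failed}; {#2 pipe ram is inoperative, Reserve solenoid failed}; {Emergency pilot line malfunctions, Inboard hydraulic pump faulted, Upper shuttle valve is inoperative}.

5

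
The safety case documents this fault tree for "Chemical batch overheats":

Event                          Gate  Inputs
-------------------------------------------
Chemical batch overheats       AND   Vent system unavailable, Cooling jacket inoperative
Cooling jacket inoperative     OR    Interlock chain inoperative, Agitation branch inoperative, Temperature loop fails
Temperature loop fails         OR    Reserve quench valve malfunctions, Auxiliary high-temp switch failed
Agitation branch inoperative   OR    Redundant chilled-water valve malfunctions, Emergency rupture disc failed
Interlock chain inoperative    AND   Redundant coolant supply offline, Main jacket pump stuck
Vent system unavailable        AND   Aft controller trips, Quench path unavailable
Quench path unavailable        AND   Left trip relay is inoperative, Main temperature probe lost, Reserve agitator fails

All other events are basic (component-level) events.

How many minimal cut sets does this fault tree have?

Quench path unavailable [AND]: one cut set from each child combined → 1 × 1 × 1 = 1 cut set(s).
Vent system unavailable [AND]: one cut set from each child combined → 1 × 1 = 1 cut set(s).
Interlock chain inoperative [AND]: one cut set from each child combined → 1 × 1 = 1 cut set(s).
Agitation branch inoperative [OR]: union of children's cut sets → 2 cut set(s).
Temperature loop fails [OR]: union of children's cut sets → 2 cut set(s).
Cooling jacket inoperative [OR]: union of children's cut sets → 5 cut set(s).
Chemical batch overheats [AND]: one cut set from each child combined → 1 × 5 = 5 cut set(s).
Minimal cut sets: {Aft controller trips, Left trip relay is inoperative, Main jacket pump stuck, Main temperature probe lost, Redundant coolant supply offline, Reserve agitator fails}; {Aft controller trips, Left trip relay is inoperative, Main temperature probe lost, Redundant chilled-water valve malfunctions, Reserve agitator fails}; {Aft controller trips, Emergency rupture disc failed, Left trip relay is inoperative, Main temperature probe lost, Reserve agitator fails}; {Aft controller trips, Left trip relay is inoperative, Main temperature probe lost, Reserve agitator fails, Reserve quench valve malfunctions}; {Aft controller trips, Auxiliary high-temp switch failed, Left trip relay is inoperative, Main temperature probe lost, Reserve agitator fails}.

5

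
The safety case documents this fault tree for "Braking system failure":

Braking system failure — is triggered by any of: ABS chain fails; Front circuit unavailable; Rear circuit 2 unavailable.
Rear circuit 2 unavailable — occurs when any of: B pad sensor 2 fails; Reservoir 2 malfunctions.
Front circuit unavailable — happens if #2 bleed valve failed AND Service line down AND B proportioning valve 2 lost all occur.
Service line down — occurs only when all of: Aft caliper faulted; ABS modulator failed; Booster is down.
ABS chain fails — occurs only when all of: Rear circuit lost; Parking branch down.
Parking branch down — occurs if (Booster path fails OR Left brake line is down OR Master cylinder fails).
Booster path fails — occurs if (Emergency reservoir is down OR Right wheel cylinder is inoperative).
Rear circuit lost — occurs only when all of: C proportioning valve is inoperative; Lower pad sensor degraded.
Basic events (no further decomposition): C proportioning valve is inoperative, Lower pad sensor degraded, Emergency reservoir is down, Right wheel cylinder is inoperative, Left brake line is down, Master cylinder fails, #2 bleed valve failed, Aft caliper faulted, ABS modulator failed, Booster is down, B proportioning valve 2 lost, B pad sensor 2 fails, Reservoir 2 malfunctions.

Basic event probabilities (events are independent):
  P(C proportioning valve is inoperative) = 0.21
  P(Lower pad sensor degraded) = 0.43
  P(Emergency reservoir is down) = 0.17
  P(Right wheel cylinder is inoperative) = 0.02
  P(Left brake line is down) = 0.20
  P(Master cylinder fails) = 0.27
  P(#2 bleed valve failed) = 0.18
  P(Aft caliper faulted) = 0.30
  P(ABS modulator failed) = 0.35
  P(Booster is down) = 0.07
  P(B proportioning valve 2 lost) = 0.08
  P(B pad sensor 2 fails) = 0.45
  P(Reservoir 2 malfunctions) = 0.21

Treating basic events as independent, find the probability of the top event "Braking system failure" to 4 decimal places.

P(Rear circuit lost) [AND] = 0.21 × 0.43 = 0.090300
P(Booster path fails) [OR] = 1 − (1−0.17) × (1−0.02) = 0.186600
P(Parking branch down) [OR] = 1 − (1−0.186600) × (1−0.20) × (1−0.27) = 0.524974
P(ABS chain fails) [AND] = 0.090300 × 0.524974 = 0.047405
P(Service line down) [AND] = 0.30 × 0.35 × 0.07 = 0.007350
P(Front circuit unavailable) [AND] = 0.18 × 0.007350 × 0.08 = 0.000106
P(Rear circuit 2 unavailable) [OR] = 1 − (1−0.45) × (1−0.21) = 0.565500
P(Braking system failure) [OR] = 1 − (1−0.047405) × (1−0.000106) × (1−0.565500) = 0.586141
Rounded to 4 decimal places: P(Braking system failure) ≈ 0.5861.

0.5861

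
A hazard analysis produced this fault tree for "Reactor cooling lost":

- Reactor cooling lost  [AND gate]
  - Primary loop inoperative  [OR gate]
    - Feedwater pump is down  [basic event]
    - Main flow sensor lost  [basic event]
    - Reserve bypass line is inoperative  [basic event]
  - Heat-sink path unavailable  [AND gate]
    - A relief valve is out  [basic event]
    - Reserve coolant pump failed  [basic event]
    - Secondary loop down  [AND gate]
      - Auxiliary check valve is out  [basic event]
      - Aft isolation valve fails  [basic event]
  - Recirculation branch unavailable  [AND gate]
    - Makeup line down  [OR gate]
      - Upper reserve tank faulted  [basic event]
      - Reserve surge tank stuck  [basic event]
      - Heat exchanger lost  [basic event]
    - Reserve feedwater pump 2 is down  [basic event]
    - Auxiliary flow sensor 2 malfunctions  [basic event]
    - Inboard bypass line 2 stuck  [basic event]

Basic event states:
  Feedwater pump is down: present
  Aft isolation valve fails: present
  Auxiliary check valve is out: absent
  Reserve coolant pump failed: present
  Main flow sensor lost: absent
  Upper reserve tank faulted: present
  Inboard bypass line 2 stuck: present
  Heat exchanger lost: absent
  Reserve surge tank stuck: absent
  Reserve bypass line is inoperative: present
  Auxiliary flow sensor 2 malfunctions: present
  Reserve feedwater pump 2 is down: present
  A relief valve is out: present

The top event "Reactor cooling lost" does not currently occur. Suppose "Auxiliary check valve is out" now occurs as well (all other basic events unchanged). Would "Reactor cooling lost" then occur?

Yes

Counterfactual: set "Auxiliary check valve is out" to occurred.
Primary loop inoperative [OR]: Feedwater pump is down=occurs, Main flow sensor lost=not, Reserve bypass line is inoperative=occurs → at least one input occurs → occurs.
Secondary loop down [AND]: Auxiliary check valve is out=occurs, Aft isolation valve fails=occurs → all inputs occur → occurs.
Heat-sink path unavailable [AND]: A relief valve is out=occurs, Reserve coolant pump failed=occurs, Secondary loop down=occurs → all inputs occur → occurs.
Makeup line down [OR]: Upper reserve tank faulted=occurs, Reserve surge tank stuck=not, Heat exchanger lost=not → at least one input occurs → occurs.
Recirculation branch unavailable [AND]: Makeup line down=occurs, Reserve feedwater pump 2 is down=occurs, Auxiliary flow sensor 2 malfunctions=occurs, Inboard bypass line 2 stuck=occurs → all inputs occur → occurs.
Reactor cooling lost [AND]: Primary loop inoperative=occurs, Heat-sink path unavailable=occurs, Recirculation branch unavailable=occurs → all inputs occur → occurs.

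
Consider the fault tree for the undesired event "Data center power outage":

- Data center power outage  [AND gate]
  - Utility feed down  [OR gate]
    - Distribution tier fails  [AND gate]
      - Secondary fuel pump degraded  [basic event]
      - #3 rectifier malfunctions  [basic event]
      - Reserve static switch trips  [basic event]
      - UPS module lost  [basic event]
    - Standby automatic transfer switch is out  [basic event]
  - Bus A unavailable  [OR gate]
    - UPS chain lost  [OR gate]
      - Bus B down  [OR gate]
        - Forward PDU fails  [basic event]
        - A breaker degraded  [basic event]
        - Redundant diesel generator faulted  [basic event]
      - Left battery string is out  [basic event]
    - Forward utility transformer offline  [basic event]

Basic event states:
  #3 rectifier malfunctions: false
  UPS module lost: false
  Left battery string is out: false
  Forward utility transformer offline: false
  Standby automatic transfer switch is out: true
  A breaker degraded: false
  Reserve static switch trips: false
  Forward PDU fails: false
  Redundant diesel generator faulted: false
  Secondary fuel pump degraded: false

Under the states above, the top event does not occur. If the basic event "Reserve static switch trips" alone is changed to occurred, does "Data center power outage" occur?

Counterfactual: set "Reserve static switch trips" to occurred.
Distribution tier fails [AND]: Secondary fuel pump degraded=not, #3 rectifier malfunctions=not, Reserve static switch trips=occurs, UPS module lost=not → not all inputs occur → does not occur.
Utility feed down [OR]: Distribution tier fails=not, Standby automatic transfer switch is out=occurs → at least one input occurs → occurs.
Bus B down [OR]: Forward PDU fails=not, A breaker degraded=not, Redundant diesel generator faulted=not → no input occurs → does not occur.
UPS chain lost [OR]: Bus B down=not, Left battery string is out=not → no input occurs → does not occur.
Bus A unavailable [OR]: UPS chain lost=not, Forward utility transformer offline=not → no input occurs → does not occur.
Data center power outage [AND]: Utility feed down=occurs, Bus A unavailable=not → not all inputs occur → does not occur.

No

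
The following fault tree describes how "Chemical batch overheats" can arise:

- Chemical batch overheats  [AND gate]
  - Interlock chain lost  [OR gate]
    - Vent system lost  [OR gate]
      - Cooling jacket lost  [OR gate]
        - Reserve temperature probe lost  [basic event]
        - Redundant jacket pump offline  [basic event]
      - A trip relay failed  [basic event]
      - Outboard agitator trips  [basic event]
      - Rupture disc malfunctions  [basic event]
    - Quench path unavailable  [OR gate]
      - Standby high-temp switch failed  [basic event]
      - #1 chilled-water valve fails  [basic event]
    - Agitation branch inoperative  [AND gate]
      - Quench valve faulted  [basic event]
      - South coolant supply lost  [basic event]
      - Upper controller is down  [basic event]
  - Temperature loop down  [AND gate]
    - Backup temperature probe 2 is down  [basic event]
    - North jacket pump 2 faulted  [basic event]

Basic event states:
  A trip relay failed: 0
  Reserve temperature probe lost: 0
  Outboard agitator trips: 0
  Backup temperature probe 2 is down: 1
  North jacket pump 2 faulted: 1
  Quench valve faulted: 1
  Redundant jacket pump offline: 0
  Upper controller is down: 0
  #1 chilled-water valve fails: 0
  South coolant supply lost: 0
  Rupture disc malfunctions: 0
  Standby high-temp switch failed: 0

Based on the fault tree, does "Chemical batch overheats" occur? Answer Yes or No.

No

Cooling jacket lost [OR]: Reserve temperature probe lost=not, Redundant jacket pump offline=not → no input occurs → does not occur.
Vent system lost [OR]: Cooling jacket lost=not, A trip relay failed=not, Outboard agitator trips=not, Rupture disc malfunctions=not → no input occurs → does not occur.
Quench path unavailable [OR]: Standby high-temp switch failed=not, #1 chilled-water valve fails=not → no input occurs → does not occur.
Agitation branch inoperative [AND]: Quench valve faulted=occurs, South coolant supply lost=not, Upper controller is down=not → not all inputs occur → does not occur.
Interlock chain lost [OR]: Vent system lost=not, Quench path unavailable=not, Agitation branch inoperative=not → no input occurs → does not occur.
Temperature loop down [AND]: Backup temperature probe 2 is down=occurs, North jacket pump 2 faulted=occurs → all inputs occur → occurs.
Chemical batch overheats [AND]: Interlock chain lost=not, Temperature loop down=occurs → not all inputs occur → does not occur.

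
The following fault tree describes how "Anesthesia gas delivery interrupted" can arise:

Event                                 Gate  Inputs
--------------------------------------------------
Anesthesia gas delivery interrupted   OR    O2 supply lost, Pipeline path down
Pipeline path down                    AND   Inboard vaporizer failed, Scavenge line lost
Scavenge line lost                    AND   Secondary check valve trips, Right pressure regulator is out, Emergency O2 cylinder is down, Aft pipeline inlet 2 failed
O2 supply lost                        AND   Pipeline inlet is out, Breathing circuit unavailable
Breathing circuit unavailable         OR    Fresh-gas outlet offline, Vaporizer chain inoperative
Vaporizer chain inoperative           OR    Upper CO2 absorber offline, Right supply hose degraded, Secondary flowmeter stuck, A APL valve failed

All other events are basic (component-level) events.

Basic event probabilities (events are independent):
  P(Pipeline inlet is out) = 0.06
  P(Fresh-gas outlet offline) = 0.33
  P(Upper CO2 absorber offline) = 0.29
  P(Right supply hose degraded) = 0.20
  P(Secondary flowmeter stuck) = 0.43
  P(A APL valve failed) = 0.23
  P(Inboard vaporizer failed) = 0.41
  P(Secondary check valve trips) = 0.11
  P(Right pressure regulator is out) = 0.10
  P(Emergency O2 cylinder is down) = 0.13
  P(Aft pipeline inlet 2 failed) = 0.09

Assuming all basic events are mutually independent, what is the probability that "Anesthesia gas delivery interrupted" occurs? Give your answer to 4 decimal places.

P(Vaporizer chain inoperative) [OR] = 1 − (1−0.29) × (1−0.20) × (1−0.43) × (1−0.23) = 0.750705
P(Breathing circuit unavailable) [OR] = 1 − (1−0.33) × (1−0.750705) = 0.832972
P(O2 supply lost) [AND] = 0.06 × 0.832972 = 0.049978
P(Scavenge line lost) [AND] = 0.11 × 0.10 × 0.13 × 0.09 = 0.000129
P(Pipeline path down) [AND] = 0.41 × 0.000129 = 0.000053
P(Anesthesia gas delivery interrupted) [OR] = 1 − (1−0.049978) × (1−0.000053) = 0.050028
Rounded to 4 decimal places: P(Anesthesia gas delivery interrupted) ≈ 0.0500.

0.0500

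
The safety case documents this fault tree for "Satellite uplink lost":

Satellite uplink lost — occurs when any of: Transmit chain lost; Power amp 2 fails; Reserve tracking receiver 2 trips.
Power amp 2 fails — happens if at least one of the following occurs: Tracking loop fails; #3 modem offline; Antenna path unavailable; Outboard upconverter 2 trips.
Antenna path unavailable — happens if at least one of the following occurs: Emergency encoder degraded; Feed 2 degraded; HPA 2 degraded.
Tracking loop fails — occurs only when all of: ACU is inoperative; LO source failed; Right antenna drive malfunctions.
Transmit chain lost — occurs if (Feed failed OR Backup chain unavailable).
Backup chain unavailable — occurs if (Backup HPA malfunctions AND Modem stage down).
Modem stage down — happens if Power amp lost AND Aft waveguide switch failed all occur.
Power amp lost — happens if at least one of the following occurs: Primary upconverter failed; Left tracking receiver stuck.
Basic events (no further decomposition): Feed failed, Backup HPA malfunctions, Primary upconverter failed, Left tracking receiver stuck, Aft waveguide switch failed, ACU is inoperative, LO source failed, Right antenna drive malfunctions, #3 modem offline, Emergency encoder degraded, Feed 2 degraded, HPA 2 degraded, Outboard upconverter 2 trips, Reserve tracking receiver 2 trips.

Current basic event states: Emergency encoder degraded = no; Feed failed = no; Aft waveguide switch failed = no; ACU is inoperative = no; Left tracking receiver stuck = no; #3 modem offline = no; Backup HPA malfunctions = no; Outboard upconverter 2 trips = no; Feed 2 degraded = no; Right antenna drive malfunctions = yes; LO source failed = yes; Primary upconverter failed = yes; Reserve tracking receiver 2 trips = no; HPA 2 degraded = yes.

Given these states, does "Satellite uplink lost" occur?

Power amp lost [OR]: Primary upconverter failed=occurs, Left tracking receiver stuck=not → at least one input occurs → occurs.
Modem stage down [AND]: Power amp lost=occurs, Aft waveguide switch failed=not → not all inputs occur → does not occur.
Backup chain unavailable [AND]: Backup HPA malfunctions=not, Modem stage down=not → not all inputs occur → does not occur.
Transmit chain lost [OR]: Feed failed=not, Backup chain unavailable=not → no input occurs → does not occur.
Tracking loop fails [AND]: ACU is inoperative=not, LO source failed=occurs, Right antenna drive malfunctions=occurs → not all inputs occur → does not occur.
Antenna path unavailable [OR]: Emergency encoder degraded=not, Feed 2 degraded=not, HPA 2 degraded=occurs → at least one input occurs → occurs.
Power amp 2 fails [OR]: Tracking loop fails=not, #3 modem offline=not, Antenna path unavailable=occurs, Outboard upconverter 2 trips=not → at least one input occurs → occurs.
Satellite uplink lost [OR]: Transmit chain lost=not, Power amp 2 fails=occurs, Reserve tracking receiver 2 trips=not → at least one input occurs → occurs.

Yes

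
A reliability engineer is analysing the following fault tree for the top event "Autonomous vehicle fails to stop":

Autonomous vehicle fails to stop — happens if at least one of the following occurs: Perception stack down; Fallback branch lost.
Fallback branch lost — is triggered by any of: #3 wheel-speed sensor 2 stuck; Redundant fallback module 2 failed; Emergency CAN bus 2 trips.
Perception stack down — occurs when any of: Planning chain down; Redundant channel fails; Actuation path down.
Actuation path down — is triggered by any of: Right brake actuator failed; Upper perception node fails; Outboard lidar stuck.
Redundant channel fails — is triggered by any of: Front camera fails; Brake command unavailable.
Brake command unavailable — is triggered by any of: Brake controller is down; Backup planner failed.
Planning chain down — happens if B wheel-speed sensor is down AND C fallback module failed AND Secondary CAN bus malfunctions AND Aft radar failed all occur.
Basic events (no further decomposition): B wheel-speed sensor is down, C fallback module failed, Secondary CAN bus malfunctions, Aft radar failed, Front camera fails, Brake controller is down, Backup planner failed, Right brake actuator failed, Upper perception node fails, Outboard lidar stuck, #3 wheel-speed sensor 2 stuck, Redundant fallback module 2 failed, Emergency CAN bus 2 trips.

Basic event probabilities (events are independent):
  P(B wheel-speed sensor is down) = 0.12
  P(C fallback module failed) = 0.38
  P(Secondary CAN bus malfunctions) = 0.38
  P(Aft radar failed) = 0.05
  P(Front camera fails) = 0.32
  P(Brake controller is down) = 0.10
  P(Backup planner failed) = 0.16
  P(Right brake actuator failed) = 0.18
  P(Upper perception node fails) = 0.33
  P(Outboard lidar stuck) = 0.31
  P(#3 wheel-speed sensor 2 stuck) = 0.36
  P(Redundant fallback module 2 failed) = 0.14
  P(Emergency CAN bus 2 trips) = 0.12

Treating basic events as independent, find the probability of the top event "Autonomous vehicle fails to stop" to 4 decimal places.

P(Planning chain down) [AND] = 0.12 × 0.38 × 0.38 × 0.05 = 0.000866
P(Brake command unavailable) [OR] = 1 − (1−0.10) × (1−0.16) = 0.244000
P(Redundant channel fails) [OR] = 1 − (1−0.32) × (1−0.244000) = 0.485920
P(Actuation path down) [OR] = 1 − (1−0.18) × (1−0.33) × (1−0.31) = 0.620914
P(Perception stack down) [OR] = 1 − (1−0.000866) × (1−0.485920) × (1−0.620914) = 0.805288
P(Fallback branch lost) [OR] = 1 − (1−0.36) × (1−0.14) × (1−0.12) = 0.515648
P(Autonomous vehicle fails to stop) [OR] = 1 − (1−0.805288) × (1−0.515648) = 0.905691
Rounded to 4 decimal places: P(Autonomous vehicle fails to stop) ≈ 0.9057.

0.9057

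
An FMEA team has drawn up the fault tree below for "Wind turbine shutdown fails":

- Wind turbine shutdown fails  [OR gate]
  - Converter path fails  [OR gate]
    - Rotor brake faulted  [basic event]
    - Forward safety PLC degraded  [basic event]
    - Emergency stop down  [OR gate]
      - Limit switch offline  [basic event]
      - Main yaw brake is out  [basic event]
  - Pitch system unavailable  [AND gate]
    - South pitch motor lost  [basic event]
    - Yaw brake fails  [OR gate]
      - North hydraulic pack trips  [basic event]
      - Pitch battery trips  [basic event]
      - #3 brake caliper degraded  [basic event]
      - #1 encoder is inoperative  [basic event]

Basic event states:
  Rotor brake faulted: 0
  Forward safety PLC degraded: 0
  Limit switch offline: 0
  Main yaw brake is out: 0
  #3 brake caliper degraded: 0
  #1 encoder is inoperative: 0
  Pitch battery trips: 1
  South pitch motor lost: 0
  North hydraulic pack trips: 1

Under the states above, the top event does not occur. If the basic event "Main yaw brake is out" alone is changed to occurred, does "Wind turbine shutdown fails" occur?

Counterfactual: set "Main yaw brake is out" to occurred.
Emergency stop down [OR]: Limit switch offline=not, Main yaw brake is out=occurs → at least one input occurs → occurs.
Converter path fails [OR]: Rotor brake faulted=not, Forward safety PLC degraded=not, Emergency stop down=occurs → at least one input occurs → occurs.
Yaw brake fails [OR]: North hydraulic pack trips=occurs, Pitch battery trips=occurs, #3 brake caliper degraded=not, #1 encoder is inoperative=not → at least one input occurs → occurs.
Pitch system unavailable [AND]: South pitch motor lost=not, Yaw brake fails=occurs → not all inputs occur → does not occur.
Wind turbine shutdown fails [OR]: Converter path fails=occurs, Pitch system unavailable=not → at least one input occurs → occurs.

Yes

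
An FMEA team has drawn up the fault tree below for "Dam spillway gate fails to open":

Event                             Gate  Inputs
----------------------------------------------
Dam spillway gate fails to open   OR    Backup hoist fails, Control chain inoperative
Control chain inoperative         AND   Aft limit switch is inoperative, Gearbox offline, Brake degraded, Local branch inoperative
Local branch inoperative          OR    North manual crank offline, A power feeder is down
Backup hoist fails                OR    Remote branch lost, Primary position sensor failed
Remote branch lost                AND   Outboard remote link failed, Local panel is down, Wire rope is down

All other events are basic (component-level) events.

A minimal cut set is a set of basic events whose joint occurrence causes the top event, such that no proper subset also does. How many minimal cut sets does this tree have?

4

Remote branch lost [AND]: one cut set from each child combined → 1 × 1 × 1 = 1 cut set(s).
Backup hoist fails [OR]: union of children's cut sets → 2 cut set(s).
Local branch inoperative [OR]: union of children's cut sets → 2 cut set(s).
Control chain inoperative [AND]: one cut set from each child combined → 1 × 1 × 1 × 2 = 2 cut set(s).
Dam spillway gate fails to open [OR]: union of children's cut sets → 4 cut set(s).
Minimal cut sets: {Local panel is down, Outboard remote link failed, Wire rope is down}; {Primary position sensor failed}; {Aft limit switch is inoperative, Brake degraded, Gearbox offline, North manual crank offline}; {A power feeder is down, Aft limit switch is inoperative, Brake degraded, Gearbox offline}.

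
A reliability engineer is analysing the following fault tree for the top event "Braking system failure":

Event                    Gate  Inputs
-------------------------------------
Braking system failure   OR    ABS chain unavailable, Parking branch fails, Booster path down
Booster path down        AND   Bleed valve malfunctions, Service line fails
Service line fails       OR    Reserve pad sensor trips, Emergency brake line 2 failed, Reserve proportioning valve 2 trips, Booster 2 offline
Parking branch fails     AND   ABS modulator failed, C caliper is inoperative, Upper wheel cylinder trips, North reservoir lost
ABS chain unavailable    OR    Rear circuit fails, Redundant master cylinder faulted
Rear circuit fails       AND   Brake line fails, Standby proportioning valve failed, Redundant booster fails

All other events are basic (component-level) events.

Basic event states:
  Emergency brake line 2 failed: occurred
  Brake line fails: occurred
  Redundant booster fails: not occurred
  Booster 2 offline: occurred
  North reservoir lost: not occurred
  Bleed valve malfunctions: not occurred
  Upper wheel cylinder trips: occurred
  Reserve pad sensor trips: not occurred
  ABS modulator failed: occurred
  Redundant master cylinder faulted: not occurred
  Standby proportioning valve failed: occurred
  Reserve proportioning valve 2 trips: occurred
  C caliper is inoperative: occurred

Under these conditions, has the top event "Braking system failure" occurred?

Rear circuit fails [AND]: Brake line fails=occurs, Standby proportioning valve failed=occurs, Redundant booster fails=not → not all inputs occur → does not occur.
ABS chain unavailable [OR]: Rear circuit fails=not, Redundant master cylinder faulted=not → no input occurs → does not occur.
Parking branch fails [AND]: ABS modulator failed=occurs, C caliper is inoperative=occurs, Upper wheel cylinder trips=occurs, North reservoir lost=not → not all inputs occur → does not occur.
Service line fails [OR]: Reserve pad sensor trips=not, Emergency brake line 2 failed=occurs, Reserve proportioning valve 2 trips=occurs, Booster 2 offline=occurs → at least one input occurs → occurs.
Booster path down [AND]: Bleed valve malfunctions=not, Service line fails=occurs → not all inputs occur → does not occur.
Braking system failure [OR]: ABS chain unavailable=not, Parking branch fails=not, Booster path down=not → no input occurs → does not occur.

No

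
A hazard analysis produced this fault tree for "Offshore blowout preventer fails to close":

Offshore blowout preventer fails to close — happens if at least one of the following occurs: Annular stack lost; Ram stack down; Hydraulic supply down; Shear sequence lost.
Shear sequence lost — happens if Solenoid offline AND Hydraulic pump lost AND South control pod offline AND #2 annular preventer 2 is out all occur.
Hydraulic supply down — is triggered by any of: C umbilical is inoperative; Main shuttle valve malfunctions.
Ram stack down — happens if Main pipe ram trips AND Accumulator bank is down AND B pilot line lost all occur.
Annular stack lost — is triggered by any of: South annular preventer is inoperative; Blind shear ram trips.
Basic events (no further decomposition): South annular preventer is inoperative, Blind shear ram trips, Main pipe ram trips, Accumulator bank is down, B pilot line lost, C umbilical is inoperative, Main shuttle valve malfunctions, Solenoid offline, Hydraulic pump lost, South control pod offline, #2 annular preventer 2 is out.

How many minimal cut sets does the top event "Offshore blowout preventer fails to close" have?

Annular stack lost [OR]: union of children's cut sets → 2 cut set(s).
Ram stack down [AND]: one cut set from each child combined → 1 × 1 × 1 = 1 cut set(s).
Hydraulic supply down [OR]: union of children's cut sets → 2 cut set(s).
Shear sequence lost [AND]: one cut set from each child combined → 1 × 1 × 1 × 1 = 1 cut set(s).
Offshore blowout preventer fails to close [OR]: union of children's cut sets → 6 cut set(s).
Minimal cut sets: {South annular preventer is inoperative}; {Blind shear ram trips}; {Accumulator bank is down, B pilot line lost, Main pipe ram trips}; {C umbilical is inoperative}; {Main shuttle valve malfunctions}; {#2 annular preventer 2 is out, Hydraulic pump lost, Solenoid offline, South control pod offline}.

6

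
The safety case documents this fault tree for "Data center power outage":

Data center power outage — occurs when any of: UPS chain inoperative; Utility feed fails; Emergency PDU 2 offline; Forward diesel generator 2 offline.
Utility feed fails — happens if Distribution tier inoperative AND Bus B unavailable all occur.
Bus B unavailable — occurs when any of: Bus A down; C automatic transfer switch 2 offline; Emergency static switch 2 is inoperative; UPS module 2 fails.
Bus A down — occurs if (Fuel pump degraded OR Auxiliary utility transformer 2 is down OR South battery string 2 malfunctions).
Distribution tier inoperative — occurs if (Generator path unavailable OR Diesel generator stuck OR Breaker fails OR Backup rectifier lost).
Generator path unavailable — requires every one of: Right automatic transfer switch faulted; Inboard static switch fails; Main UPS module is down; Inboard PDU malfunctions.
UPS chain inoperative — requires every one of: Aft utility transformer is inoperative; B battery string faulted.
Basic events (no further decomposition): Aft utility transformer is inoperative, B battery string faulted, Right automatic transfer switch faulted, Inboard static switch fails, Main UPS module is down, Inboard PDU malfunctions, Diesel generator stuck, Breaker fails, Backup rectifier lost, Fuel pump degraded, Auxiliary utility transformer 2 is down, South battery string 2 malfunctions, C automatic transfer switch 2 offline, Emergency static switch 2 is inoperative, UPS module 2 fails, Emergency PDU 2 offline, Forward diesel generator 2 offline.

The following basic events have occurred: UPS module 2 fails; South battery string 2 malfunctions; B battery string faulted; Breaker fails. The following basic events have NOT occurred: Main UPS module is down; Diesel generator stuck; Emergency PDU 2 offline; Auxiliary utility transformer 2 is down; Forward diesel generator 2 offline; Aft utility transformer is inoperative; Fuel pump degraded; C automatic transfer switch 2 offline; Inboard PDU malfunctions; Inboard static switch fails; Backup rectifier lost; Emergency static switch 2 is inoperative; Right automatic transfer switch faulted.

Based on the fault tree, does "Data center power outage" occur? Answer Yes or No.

UPS chain inoperative [AND]: Aft utility transformer is inoperative=not, B battery string faulted=occurs → not all inputs occur → does not occur.
Generator path unavailable [AND]: Right automatic transfer switch faulted=not, Inboard static switch fails=not, Main UPS module is down=not, Inboard PDU malfunctions=not → not all inputs occur → does not occur.
Distribution tier inoperative [OR]: Generator path unavailable=not, Diesel generator stuck=not, Breaker fails=occurs, Backup rectifier lost=not → at least one input occurs → occurs.
Bus A down [OR]: Fuel pump degraded=not, Auxiliary utility transformer 2 is down=not, South battery string 2 malfunctions=occurs → at least one input occurs → occurs.
Bus B unavailable [OR]: Bus A down=occurs, C automatic transfer switch 2 offline=not, Emergency static switch 2 is inoperative=not, UPS module 2 fails=occurs → at least one input occurs → occurs.
Utility feed fails [AND]: Distribution tier inoperative=occurs, Bus B unavailable=occurs → all inputs occur → occurs.
Data center power outage [OR]: UPS chain inoperative=not, Utility feed fails=occurs, Emergency PDU 2 offline=not, Forward diesel generator 2 offline=not → at least one input occurs → occurs.

Yes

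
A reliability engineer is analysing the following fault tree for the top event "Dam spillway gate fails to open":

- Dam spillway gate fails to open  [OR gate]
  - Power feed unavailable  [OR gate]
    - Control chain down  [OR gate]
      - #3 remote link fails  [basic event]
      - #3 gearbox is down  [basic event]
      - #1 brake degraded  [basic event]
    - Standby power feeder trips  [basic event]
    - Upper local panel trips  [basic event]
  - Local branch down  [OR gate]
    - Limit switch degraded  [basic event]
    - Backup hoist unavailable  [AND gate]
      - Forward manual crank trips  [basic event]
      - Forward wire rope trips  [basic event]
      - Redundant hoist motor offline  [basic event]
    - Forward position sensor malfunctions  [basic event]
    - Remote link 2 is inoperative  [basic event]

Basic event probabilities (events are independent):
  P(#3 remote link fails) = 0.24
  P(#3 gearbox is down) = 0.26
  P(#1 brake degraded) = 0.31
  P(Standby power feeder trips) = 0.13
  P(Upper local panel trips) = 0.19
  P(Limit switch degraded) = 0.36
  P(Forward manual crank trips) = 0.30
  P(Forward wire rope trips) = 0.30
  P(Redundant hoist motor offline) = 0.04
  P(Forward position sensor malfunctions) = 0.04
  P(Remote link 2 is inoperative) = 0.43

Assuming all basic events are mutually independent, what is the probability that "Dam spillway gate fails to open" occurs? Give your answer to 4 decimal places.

0.9046

P(Control chain down) [OR] = 1 − (1−0.24) × (1−0.26) × (1−0.31) = 0.611944
P(Power feed unavailable) [OR] = 1 − (1−0.611944) × (1−0.13) × (1−0.19) = 0.726537
P(Backup hoist unavailable) [AND] = 0.30 × 0.30 × 0.04 = 0.003600
P(Local branch down) [OR] = 1 − (1−0.36) × (1−0.003600) × (1−0.04) × (1−0.43) = 0.651053
P(Dam spillway gate fails to open) [OR] = 1 − (1−0.726537) × (1−0.651053) = 0.904576
Rounded to 4 decimal places: P(Dam spillway gate fails to open) ≈ 0.9046.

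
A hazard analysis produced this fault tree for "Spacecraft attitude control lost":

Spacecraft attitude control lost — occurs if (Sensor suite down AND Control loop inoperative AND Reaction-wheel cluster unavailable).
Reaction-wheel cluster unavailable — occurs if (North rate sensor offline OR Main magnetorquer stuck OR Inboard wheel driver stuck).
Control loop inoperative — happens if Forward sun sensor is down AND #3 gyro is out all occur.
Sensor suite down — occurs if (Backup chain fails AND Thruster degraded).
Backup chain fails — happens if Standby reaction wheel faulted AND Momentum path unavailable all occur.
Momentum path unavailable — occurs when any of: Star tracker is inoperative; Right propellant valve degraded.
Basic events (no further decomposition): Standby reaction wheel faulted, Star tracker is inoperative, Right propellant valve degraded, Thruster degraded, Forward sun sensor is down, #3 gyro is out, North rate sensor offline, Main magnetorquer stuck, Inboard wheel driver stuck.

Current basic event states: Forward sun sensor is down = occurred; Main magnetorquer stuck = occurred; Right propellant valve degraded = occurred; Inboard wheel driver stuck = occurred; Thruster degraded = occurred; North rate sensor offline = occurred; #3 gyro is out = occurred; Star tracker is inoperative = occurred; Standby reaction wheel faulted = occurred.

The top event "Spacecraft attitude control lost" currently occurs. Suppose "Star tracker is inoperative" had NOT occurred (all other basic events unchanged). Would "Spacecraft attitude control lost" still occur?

Counterfactual: set "Star tracker is inoperative" to not occurred.
Momentum path unavailable [OR]: Star tracker is inoperative=not, Right propellant valve degraded=occurs → at least one input occurs → occurs.
Backup chain fails [AND]: Standby reaction wheel faulted=occurs, Momentum path unavailable=occurs → all inputs occur → occurs.
Sensor suite down [AND]: Backup chain fails=occurs, Thruster degraded=occurs → all inputs occur → occurs.
Control loop inoperative [AND]: Forward sun sensor is down=occurs, #3 gyro is out=occurs → all inputs occur → occurs.
Reaction-wheel cluster unavailable [OR]: North rate sensor offline=occurs, Main magnetorquer stuck=occurs, Inboard wheel driver stuck=occurs → at least one input occurs → occurs.
Spacecraft attitude control lost [AND]: Sensor suite down=occurs, Control loop inoperative=occurs, Reaction-wheel cluster unavailable=occurs → all inputs occur → occurs.

Yes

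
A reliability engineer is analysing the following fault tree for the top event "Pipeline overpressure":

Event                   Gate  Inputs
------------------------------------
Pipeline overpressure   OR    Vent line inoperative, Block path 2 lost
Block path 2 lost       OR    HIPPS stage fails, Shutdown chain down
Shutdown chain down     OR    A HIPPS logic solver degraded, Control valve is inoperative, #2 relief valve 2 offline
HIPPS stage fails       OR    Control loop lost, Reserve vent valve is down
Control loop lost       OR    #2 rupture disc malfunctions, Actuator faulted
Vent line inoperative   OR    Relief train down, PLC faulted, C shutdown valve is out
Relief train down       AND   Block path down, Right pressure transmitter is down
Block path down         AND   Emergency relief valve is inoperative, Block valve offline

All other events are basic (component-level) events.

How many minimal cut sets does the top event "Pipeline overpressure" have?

9

Block path down [AND]: one cut set from each child combined → 1 × 1 = 1 cut set(s).
Relief train down [AND]: one cut set from each child combined → 1 × 1 = 1 cut set(s).
Vent line inoperative [OR]: union of children's cut sets → 3 cut set(s).
Control loop lost [OR]: union of children's cut sets → 2 cut set(s).
HIPPS stage fails [OR]: union of children's cut sets → 3 cut set(s).
Shutdown chain down [OR]: union of children's cut sets → 3 cut set(s).
Block path 2 lost [OR]: union of children's cut sets → 6 cut set(s).
Pipeline overpressure [OR]: union of children's cut sets → 9 cut set(s).
Minimal cut sets: {Block valve offline, Emergency relief valve is inoperative, Right pressure transmitter is down}; {PLC faulted}; {C shutdown valve is out}; {#2 rupture disc malfunctions}; {Actuator faulted}; {Reserve vent valve is down}; {A HIPPS logic solver degraded}; {Control valve is inoperative}; {#2 relief valve 2 offline}.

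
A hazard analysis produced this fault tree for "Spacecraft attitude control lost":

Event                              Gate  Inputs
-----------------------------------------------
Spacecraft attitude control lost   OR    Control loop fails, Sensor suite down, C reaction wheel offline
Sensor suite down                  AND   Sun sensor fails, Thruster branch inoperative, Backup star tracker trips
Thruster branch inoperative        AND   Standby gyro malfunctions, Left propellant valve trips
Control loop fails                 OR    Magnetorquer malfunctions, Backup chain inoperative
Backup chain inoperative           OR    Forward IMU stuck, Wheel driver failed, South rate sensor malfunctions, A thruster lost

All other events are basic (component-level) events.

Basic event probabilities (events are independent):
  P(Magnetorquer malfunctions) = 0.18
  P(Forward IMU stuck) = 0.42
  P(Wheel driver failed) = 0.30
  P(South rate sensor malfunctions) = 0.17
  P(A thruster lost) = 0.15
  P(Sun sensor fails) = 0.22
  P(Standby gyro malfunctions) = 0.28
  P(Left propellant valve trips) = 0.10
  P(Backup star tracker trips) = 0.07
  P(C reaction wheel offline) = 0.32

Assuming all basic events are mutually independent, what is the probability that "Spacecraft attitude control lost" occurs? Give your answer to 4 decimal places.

P(Backup chain inoperative) [OR] = 1 − (1−0.42) × (1−0.30) × (1−0.17) × (1−0.15) = 0.713567
P(Control loop fails) [OR] = 1 − (1−0.18) × (1−0.713567) = 0.765125
P(Thruster branch inoperative) [AND] = 0.28 × 0.10 = 0.028000
P(Sensor suite down) [AND] = 0.22 × 0.028000 × 0.07 = 0.000431
P(Spacecraft attitude control lost) [OR] = 1 − (1−0.765125) × (1−0.000431) × (1−0.32) = 0.840354
Rounded to 4 decimal places: P(Spacecraft attitude control lost) ≈ 0.8404.

0.8404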